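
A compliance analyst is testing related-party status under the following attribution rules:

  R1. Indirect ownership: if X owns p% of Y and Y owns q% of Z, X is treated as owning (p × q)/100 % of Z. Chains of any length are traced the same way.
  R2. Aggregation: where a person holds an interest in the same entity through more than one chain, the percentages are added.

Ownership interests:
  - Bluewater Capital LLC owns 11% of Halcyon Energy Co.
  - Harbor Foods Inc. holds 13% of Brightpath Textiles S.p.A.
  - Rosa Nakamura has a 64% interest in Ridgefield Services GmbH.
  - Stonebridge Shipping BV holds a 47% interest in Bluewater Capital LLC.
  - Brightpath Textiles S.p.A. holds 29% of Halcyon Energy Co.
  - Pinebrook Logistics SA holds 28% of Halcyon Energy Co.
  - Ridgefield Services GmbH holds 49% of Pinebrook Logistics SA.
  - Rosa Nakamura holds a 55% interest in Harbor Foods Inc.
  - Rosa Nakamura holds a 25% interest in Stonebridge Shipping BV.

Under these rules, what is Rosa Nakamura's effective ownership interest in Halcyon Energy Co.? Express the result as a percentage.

Chain via Harbor Foods Inc. → Brightpath Textiles S.p.A. (R1): 55% × 13% × 29% = 2.0735% of Halcyon Energy Co.
Chain via Stonebridge Shipping BV → Bluewater Capital LLC (R1): 25% × 47% × 11% = 1.2925% of Halcyon Energy Co.
Chain via Ridgefield Services GmbH → Pinebrook Logistics SA (R1): 64% × 49% × 28% = 8.7808% of Halcyon Energy Co.
Aggregating (R2): 2.0735% + 1.2925% + 8.7808% = 12.1468%.

12.1468%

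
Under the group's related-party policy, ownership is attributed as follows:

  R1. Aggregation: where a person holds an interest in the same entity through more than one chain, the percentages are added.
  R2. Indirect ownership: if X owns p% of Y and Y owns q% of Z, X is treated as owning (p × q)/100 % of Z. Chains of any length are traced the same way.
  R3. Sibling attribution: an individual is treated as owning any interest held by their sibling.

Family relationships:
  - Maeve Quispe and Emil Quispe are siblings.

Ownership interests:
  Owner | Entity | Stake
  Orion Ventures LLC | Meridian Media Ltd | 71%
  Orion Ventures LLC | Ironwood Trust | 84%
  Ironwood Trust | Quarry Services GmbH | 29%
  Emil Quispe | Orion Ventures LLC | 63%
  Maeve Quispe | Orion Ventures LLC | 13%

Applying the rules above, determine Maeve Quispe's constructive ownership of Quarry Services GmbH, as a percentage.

By sibling attribution (R3), Maeve Quispe is treated as also owning Emil Quispe's interest in Orion Ventures LLC, giving 13% + 63% = 76%.
Chain via Orion Ventures LLC → Ironwood Trust (R2): 76% × 84% × 29% = 18.5136% of Quarry Services GmbH.

18.5136%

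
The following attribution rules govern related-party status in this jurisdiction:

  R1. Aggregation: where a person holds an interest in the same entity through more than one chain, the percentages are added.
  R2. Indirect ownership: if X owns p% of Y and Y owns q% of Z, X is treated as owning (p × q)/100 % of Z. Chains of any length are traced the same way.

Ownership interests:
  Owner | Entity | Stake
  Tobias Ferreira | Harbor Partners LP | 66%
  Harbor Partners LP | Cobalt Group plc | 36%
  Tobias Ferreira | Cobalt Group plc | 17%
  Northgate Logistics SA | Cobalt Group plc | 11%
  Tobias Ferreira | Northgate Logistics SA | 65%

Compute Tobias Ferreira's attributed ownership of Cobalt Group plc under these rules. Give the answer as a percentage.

47.91%

Chain via Northgate Logistics SA (R2): 65% × 11% = 7.15% of Cobalt Group plc.
Chain via Harbor Partners LP (R2): 66% × 36% = 23.76% of Cobalt Group plc.
Direct interest in Cobalt Group plc: 17%.
Aggregating (R1): 7.15% + 23.76% + 17% = 47.91%.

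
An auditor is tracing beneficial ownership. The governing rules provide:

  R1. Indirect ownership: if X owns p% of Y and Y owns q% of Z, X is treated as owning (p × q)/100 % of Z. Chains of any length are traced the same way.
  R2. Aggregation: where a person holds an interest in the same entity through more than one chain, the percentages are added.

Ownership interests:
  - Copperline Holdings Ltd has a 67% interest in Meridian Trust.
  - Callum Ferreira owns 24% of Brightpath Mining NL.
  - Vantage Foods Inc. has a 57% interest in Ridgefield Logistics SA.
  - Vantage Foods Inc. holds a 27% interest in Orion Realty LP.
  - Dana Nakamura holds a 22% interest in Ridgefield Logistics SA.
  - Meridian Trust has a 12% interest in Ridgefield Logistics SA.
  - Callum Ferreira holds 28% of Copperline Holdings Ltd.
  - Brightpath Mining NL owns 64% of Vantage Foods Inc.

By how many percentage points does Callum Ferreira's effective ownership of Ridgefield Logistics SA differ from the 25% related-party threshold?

13.9936

Chain via Brightpath Mining NL → Vantage Foods Inc. (R1): 24% × 64% × 57% = 8.7552% of Ridgefield Logistics SA.
Chain via Copperline Holdings Ltd → Meridian Trust (R1): 28% × 67% × 12% = 2.2512% of Ridgefield Logistics SA.
Aggregating (R2): 8.7552% + 2.2512% = 11.0064%.
11.0064% falls short of the 25% threshold by 13.9936 percentage points.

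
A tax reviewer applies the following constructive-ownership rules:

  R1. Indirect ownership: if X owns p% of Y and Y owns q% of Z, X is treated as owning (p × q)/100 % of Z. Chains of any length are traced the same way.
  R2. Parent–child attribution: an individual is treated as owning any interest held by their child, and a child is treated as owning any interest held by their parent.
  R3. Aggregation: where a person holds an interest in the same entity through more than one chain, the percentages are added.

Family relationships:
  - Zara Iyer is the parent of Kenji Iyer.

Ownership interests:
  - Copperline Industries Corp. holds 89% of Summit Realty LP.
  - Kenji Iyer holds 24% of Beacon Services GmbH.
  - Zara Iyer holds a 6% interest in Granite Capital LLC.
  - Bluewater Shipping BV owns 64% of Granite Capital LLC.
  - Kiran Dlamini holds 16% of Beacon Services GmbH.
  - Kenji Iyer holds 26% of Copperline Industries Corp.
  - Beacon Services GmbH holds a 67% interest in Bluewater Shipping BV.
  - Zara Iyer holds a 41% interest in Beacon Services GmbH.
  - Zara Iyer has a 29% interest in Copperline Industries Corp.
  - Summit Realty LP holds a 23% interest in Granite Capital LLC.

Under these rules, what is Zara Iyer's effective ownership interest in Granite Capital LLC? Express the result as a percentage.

By parent–child attribution (R2), Zara Iyer is treated as also owning Kenji Iyer's interest in Copperline Industries Corp, giving 29% + 26% = 55%.
By parent–child attribution (R2), Zara Iyer is treated as also owning Kenji Iyer's interest in Beacon Services GmbH, giving 41% + 24% = 65%.
Chain via Copperline Industries Corp. → Summit Realty LP (R1): 55% × 89% × 23% = 11.2585% of Granite Capital LLC.
Chain via Beacon Services GmbH → Bluewater Shipping BV (R1): 65% × 67% × 64% = 27.872% of Granite Capital LLC.
Direct interest in Granite Capital LLC: 6%.
Aggregating (R3): 11.2585% + 27.872% + 6% = 45.1305%.

45.1305%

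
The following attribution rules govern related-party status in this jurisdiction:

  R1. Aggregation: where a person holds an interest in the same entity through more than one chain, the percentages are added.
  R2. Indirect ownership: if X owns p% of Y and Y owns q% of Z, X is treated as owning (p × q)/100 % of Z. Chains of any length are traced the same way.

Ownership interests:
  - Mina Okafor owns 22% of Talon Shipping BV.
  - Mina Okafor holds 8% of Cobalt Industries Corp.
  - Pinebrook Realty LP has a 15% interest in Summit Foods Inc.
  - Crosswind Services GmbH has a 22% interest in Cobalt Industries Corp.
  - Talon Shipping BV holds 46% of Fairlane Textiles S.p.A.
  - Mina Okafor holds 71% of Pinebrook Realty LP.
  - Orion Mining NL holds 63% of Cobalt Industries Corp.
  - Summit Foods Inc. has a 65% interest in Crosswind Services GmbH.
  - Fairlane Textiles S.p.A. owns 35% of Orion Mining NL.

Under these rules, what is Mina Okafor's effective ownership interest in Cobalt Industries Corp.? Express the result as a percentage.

Chain via Talon Shipping BV → Fairlane Textiles S.p.A. → Orion Mining NL (R2): 22% × 46% × 35% × 63% = 2.23146% of Cobalt Industries Corp.
Chain via Pinebrook Realty LP → Summit Foods Inc. → Crosswind Services GmbH (R2): 71% × 15% × 65% × 22% = 1.52295% of Cobalt Industries Corp.
Direct interest in Cobalt Industries Corp: 8%.
Aggregating (R1): 2.23146% + 1.52295% + 8% = 11.75441%.

11.75441%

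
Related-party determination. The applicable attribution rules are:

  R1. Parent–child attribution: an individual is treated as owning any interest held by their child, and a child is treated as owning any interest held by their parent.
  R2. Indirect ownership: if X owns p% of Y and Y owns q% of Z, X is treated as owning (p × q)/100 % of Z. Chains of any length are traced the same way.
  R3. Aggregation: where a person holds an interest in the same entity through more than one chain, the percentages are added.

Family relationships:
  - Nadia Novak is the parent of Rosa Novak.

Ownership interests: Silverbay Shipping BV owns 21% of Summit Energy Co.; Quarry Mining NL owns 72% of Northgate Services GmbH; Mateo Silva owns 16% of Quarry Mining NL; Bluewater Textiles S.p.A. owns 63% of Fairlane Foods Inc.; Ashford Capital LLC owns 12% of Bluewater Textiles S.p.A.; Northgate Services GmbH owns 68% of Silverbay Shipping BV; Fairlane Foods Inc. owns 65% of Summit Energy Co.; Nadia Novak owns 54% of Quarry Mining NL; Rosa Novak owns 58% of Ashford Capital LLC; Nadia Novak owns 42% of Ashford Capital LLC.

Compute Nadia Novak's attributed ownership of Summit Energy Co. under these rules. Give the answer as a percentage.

10.466064%

By parent–child attribution (R1), Nadia Novak is treated as also owning Rosa Novak's interest in Ashford Capital LLC, giving 42% + 58% = 100%.
Chain via Quarry Mining NL → Northgate Services GmbH → Silverbay Shipping BV (R2): 54% × 72% × 68% × 21% = 5.552064% of Summit Energy Co.
Chain via Ashford Capital LLC → Bluewater Textiles S.p.A. → Fairlane Foods Inc. (R2): 100% × 12% × 63% × 65% = 4.914% of Summit Energy Co.
Aggregating (R3): 5.552064% + 4.914% = 10.466064%.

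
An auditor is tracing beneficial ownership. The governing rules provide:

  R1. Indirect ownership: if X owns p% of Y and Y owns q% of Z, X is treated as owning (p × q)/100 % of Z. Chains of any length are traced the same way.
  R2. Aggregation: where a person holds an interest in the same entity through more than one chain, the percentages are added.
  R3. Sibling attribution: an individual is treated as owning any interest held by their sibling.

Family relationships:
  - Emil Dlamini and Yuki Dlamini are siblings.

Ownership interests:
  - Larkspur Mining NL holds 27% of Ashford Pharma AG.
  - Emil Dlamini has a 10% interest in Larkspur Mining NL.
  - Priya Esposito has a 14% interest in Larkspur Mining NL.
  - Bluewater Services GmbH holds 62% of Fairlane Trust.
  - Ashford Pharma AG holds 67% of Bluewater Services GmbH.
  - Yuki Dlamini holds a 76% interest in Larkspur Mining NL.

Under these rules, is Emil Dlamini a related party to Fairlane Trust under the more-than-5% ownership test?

By sibling attribution (R3), Emil Dlamini is treated as also owning Yuki Dlamini's interest in Larkspur Mining NL, giving 10% + 76% = 86%.
Chain via Larkspur Mining NL → Ashford Pharma AG → Bluewater Services GmbH (R1): 86% × 27% × 67% × 62% = 9.645588% of Fairlane Trust.
9.645588% exceeds the 5% threshold, so Emil is a related party to Fairlane Trust.

Yes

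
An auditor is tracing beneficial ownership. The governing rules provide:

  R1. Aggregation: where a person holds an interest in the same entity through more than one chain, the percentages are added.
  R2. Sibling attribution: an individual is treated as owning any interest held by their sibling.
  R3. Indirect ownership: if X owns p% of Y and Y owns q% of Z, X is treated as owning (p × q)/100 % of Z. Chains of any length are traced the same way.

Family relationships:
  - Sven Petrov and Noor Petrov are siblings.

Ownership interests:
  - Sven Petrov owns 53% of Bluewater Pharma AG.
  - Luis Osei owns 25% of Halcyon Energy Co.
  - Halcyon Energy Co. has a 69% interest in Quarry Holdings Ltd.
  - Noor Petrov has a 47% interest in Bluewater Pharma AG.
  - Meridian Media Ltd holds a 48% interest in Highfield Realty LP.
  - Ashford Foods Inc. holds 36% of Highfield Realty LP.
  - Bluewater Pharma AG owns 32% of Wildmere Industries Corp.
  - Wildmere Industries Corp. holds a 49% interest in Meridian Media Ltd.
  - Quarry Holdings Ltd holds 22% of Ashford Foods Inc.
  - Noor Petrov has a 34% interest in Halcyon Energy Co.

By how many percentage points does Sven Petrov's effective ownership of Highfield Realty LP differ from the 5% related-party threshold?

By sibling attribution (R2), Sven Petrov is treated as also owning Noor Petrov's interest in Bluewater Pharma AG, giving 53% + 47% = 100%.
By sibling attribution (R2), Sven Petrov is treated as owning Noor Petrov's 34% interest in Halcyon Energy Co.
Chain via Bluewater Pharma AG → Wildmere Industries Corp. → Meridian Media Ltd (R3): 100% × 32% × 49% × 48% = 7.5264% of Highfield Realty LP.
Chain via Halcyon Energy Co. → Quarry Holdings Ltd → Ashford Foods Inc. (R3): 34% × 69% × 22% × 36% = 1.858032% of Highfield Realty LP.
Aggregating (R1): 7.5264% + 1.858032% = 9.384432%.
9.384432% exceeds the 5% threshold by 4.384432 percentage points.

4.384432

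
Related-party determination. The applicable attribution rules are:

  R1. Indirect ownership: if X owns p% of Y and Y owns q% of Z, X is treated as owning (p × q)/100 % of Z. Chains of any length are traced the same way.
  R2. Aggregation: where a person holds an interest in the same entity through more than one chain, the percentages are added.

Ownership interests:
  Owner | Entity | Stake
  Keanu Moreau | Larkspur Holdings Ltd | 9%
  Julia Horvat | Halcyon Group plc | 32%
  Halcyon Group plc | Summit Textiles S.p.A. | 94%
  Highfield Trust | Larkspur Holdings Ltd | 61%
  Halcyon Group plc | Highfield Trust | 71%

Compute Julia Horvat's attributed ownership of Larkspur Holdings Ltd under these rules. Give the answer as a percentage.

13.8592%

Chain via Halcyon Group plc → Highfield Trust (R1): 32% × 71% × 61% = 13.8592% of Larkspur Holdings Ltd.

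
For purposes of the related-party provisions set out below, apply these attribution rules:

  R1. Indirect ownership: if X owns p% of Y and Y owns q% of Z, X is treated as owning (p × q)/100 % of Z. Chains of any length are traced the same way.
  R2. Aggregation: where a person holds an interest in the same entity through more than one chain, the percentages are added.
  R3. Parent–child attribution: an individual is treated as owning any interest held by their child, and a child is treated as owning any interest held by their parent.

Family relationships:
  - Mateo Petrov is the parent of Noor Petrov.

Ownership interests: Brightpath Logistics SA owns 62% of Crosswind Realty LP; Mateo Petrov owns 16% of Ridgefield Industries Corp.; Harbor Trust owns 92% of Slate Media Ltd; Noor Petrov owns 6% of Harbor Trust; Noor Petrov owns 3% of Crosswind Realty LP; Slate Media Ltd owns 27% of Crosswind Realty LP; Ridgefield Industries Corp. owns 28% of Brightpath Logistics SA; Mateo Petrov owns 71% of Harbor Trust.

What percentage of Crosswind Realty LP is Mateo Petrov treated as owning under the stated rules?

By parent–child attribution (R3), Mateo Petrov is treated as also owning Noor Petrov's interest in Harbor Trust, giving 71% + 6% = 77%.
By parent–child attribution (R3), Mateo Petrov is treated as owning Noor Petrov's 3% interest in Crosswind Realty LP.
Chain via Ridgefield Industries Corp. → Brightpath Logistics SA (R1): 16% × 28% × 62% = 2.7776% of Crosswind Realty LP.
Chain via Harbor Trust → Slate Media Ltd (R1): 77% × 92% × 27% = 19.1268% of Crosswind Realty LP.
Direct interest in Crosswind Realty LP: 3%.
Aggregating (R2): 2.7776% + 19.1268% + 3% = 24.9044%.

24.9044%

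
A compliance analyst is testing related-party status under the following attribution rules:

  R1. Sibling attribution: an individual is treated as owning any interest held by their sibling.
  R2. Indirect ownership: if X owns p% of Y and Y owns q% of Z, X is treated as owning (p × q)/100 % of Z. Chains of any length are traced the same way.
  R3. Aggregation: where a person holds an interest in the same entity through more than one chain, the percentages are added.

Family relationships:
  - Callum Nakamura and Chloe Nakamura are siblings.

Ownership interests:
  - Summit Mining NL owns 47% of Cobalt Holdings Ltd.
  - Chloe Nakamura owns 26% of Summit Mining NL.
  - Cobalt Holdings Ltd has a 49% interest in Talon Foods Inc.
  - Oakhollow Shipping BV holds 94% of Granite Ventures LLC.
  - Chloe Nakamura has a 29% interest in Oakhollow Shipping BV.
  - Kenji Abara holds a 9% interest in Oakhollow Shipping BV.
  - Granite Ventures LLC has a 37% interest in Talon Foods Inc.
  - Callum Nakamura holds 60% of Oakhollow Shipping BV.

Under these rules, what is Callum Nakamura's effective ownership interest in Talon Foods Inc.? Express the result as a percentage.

36.942%

By sibling attribution (R1), Callum Nakamura is treated as also owning Chloe Nakamura's interest in Oakhollow Shipping BV, giving 60% + 29% = 89%.
By sibling attribution (R1), Callum Nakamura is treated as owning Chloe Nakamura's 26% interest in Summit Mining NL.
Chain via Oakhollow Shipping BV → Granite Ventures LLC (R2): 89% × 94% × 37% = 30.9542% of Talon Foods Inc.
Chain via Summit Mining NL → Cobalt Holdings Ltd (R2): 26% × 47% × 49% = 5.9878% of Talon Foods Inc.
Aggregating (R3): 30.9542% + 5.9878% = 36.942%.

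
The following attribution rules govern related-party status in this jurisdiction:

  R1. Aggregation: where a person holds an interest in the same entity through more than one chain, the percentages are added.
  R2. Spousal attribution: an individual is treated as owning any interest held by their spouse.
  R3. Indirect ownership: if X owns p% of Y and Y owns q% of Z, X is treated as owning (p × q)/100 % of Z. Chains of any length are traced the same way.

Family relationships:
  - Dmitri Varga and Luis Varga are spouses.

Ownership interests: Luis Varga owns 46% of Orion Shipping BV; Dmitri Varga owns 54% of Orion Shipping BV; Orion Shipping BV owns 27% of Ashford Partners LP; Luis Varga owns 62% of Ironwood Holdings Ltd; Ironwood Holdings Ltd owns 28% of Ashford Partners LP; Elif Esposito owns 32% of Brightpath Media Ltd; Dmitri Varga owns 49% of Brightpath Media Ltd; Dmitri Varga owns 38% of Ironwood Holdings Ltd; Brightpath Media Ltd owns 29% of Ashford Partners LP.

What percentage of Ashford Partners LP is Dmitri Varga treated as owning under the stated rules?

69.21%

By spousal attribution (R2), Dmitri Varga is treated as also owning Luis Varga's interest in Orion Shipping BV, giving 54% + 46% = 100%.
By spousal attribution (R2), Dmitri Varga is treated as also owning Luis Varga's interest in Ironwood Holdings Ltd, giving 38% + 62% = 100%.
Chain via Orion Shipping BV (R3): 100% × 27% = 27% of Ashford Partners LP.
Chain via Brightpath Media Ltd (R3): 49% × 29% = 14.21% of Ashford Partners LP.
Chain via Ironwood Holdings Ltd (R3): 100% × 28% = 28% of Ashford Partners LP.
Aggregating (R1): 27% + 14.21% + 28% = 69.21%.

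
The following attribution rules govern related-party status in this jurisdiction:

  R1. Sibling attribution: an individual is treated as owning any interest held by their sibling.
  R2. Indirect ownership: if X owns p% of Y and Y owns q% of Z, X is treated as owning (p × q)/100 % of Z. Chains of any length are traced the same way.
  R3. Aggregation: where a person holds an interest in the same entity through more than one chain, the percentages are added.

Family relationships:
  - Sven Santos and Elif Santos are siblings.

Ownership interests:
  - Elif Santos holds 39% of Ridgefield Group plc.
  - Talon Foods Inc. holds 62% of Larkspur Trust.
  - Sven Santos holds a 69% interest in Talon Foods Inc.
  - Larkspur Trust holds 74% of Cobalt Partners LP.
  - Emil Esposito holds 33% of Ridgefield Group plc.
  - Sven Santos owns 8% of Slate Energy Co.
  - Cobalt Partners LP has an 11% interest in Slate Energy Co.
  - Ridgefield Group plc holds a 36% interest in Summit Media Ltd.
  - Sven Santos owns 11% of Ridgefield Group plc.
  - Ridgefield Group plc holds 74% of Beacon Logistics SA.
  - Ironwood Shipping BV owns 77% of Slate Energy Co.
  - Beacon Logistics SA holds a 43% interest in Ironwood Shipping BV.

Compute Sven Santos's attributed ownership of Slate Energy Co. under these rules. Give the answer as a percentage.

By sibling attribution (R1), Sven Santos is treated as also owning Elif Santos's interest in Ridgefield Group plc, giving 11% + 39% = 50%.
Chain via Talon Foods Inc. → Larkspur Trust → Cobalt Partners LP (R2): 69% × 62% × 74% × 11% = 3.482292% of Slate Energy Co.
Chain via Ridgefield Group plc → Beacon Logistics SA → Ironwood Shipping BV (R2): 50% × 74% × 43% × 77% = 12.2507% of Slate Energy Co.
Direct interest in Slate Energy Co: 8%.
Aggregating (R3): 3.482292% + 12.2507% + 8% = 23.732992%.

23.732992%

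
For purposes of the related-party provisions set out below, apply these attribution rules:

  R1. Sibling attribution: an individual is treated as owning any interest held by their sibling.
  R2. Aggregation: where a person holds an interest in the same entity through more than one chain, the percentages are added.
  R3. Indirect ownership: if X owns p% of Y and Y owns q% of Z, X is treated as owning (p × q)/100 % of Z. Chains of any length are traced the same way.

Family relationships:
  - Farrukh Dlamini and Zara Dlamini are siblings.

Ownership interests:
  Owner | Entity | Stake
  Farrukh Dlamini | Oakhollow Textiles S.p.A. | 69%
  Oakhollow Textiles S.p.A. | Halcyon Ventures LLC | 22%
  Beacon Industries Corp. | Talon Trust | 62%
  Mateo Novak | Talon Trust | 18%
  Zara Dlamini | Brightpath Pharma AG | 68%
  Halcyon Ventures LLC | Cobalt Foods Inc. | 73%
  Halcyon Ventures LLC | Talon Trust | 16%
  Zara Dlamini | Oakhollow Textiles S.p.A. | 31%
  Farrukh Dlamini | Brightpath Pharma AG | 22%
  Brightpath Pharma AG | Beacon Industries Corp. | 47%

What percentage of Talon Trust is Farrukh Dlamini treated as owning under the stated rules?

29.746%

By sibling attribution (R1), Farrukh Dlamini is treated as also owning Zara Dlamini's interest in Oakhollow Textiles S.p.A, giving 69% + 31% = 100%.
By sibling attribution (R1), Farrukh Dlamini is treated as also owning Zara Dlamini's interest in Brightpath Pharma AG, giving 22% + 68% = 90%.
Chain via Oakhollow Textiles S.p.A. → Halcyon Ventures LLC (R3): 100% × 22% × 16% = 3.52% of Talon Trust.
Chain via Brightpath Pharma AG → Beacon Industries Corp. (R3): 90% × 47% × 62% = 26.226% of Talon Trust.
Aggregating (R2): 3.52% + 26.226% = 29.746%.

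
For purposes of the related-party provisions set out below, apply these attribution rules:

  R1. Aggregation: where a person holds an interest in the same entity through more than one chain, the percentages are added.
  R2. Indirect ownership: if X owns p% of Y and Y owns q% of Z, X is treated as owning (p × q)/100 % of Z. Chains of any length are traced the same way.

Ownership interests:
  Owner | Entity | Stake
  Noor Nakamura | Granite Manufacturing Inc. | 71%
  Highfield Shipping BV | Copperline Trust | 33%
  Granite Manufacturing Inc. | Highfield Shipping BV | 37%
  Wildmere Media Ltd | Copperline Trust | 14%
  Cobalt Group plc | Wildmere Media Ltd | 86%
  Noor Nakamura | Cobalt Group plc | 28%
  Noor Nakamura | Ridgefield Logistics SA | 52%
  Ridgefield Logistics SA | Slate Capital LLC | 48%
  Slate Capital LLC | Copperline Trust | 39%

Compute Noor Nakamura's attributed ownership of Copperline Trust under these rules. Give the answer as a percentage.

Chain via Cobalt Group plc → Wildmere Media Ltd (R2): 28% × 86% × 14% = 3.3712% of Copperline Trust.
Chain via Ridgefield Logistics SA → Slate Capital LLC (R2): 52% × 48% × 39% = 9.7344% of Copperline Trust.
Chain via Granite Manufacturing Inc. → Highfield Shipping BV (R2): 71% × 37% × 33% = 8.6691% of Copperline Trust.
Aggregating (R1): 3.3712% + 9.7344% + 8.6691% = 21.7747%.

21.7747%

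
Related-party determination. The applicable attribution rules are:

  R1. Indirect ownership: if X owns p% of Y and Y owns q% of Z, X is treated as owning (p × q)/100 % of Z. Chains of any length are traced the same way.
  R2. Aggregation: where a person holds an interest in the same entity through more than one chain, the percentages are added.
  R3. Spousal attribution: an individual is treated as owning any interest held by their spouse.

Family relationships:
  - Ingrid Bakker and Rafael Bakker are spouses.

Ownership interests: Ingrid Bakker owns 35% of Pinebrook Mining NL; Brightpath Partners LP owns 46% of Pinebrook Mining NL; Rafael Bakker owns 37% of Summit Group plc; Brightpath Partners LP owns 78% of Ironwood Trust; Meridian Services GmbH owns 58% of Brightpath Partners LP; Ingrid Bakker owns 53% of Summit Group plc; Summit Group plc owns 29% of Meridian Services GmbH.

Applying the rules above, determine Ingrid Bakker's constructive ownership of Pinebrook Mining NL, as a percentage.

41.96348%

By spousal attribution (R3), Ingrid Bakker is treated as also owning Rafael Bakker's interest in Summit Group plc, giving 53% + 37% = 90%.
Chain via Summit Group plc → Meridian Services GmbH → Brightpath Partners LP (R1): 90% × 29% × 58% × 46% = 6.96348% of Pinebrook Mining NL.
Direct interest in Pinebrook Mining NL: 35%.
Aggregating (R2): 6.96348% + 35% = 41.96348%.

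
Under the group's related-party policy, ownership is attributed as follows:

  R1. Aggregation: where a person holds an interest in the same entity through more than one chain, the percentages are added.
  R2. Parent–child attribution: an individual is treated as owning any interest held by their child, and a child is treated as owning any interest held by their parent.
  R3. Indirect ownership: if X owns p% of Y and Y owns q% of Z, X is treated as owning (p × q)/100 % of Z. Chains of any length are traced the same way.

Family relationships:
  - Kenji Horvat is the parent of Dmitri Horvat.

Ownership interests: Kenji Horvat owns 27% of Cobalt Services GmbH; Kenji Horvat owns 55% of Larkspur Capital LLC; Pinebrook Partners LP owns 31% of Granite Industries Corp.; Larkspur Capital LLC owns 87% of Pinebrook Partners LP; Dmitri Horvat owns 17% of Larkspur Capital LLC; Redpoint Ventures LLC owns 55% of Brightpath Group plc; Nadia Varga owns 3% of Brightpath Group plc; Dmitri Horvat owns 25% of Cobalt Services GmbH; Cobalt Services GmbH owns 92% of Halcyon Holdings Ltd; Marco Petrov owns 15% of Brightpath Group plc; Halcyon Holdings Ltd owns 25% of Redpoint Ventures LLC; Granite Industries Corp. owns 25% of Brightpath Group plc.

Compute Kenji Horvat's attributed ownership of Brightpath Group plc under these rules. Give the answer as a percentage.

11.4326%

By parent–child attribution (R2), Kenji Horvat is treated as also owning Dmitri Horvat's interest in Cobalt Services GmbH, giving 27% + 25% = 52%.
By parent–child attribution (R2), Kenji Horvat is treated as also owning Dmitri Horvat's interest in Larkspur Capital LLC, giving 55% + 17% = 72%.
Chain via Cobalt Services GmbH → Halcyon Holdings Ltd → Redpoint Ventures LLC (R3): 52% × 92% × 25% × 55% = 6.578% of Brightpath Group plc.
Chain via Larkspur Capital LLC → Pinebrook Partners LP → Granite Industries Corp. (R3): 72% × 87% × 31% × 25% = 4.8546% of Brightpath Group plc.
Aggregating (R1): 6.578% + 4.8546% = 11.4326%.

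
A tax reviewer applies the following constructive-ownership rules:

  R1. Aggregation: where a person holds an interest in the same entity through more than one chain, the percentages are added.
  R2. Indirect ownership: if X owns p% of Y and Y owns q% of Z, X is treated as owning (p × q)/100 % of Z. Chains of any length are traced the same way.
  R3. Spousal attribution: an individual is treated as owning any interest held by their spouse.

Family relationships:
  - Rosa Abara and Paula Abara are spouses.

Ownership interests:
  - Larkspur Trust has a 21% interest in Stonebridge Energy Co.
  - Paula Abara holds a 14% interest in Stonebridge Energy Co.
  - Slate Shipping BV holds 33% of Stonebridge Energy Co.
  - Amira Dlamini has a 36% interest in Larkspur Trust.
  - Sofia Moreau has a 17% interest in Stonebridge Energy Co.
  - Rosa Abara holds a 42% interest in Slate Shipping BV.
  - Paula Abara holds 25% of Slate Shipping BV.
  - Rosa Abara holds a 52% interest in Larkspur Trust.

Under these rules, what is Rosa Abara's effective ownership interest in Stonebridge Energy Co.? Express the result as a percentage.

By spousal attribution (R3), Rosa Abara is treated as also owning Paula Abara's interest in Slate Shipping BV, giving 42% + 25% = 67%.
By spousal attribution (R3), Rosa Abara is treated as owning Paula Abara's 14% interest in Stonebridge Energy Co.
Chain via Larkspur Trust (R2): 52% × 21% = 10.92% of Stonebridge Energy Co.
Chain via Slate Shipping BV (R2): 67% × 33% = 22.11% of Stonebridge Energy Co.
Direct interest in Stonebridge Energy Co: 14%.
Aggregating (R1): 10.92% + 22.11% + 14% = 47.03%.

47.03%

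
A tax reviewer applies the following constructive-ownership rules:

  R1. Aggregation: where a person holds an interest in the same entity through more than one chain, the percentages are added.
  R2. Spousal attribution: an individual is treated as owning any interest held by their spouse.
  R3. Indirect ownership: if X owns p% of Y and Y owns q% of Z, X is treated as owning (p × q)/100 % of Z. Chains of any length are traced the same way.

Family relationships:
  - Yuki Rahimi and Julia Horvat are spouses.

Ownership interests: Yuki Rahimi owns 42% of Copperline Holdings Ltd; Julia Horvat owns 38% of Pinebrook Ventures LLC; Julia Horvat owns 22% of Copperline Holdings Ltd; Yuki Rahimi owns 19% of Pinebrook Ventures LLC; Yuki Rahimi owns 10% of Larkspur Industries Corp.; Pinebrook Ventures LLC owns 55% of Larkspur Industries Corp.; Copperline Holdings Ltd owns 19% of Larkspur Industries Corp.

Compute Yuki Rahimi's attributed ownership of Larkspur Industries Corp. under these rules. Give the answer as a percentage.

53.51%

By spousal attribution (R2), Yuki Rahimi is treated as also owning Julia Horvat's interest in Copperline Holdings Ltd, giving 42% + 22% = 64%.
By spousal attribution (R2), Yuki Rahimi is treated as also owning Julia Horvat's interest in Pinebrook Ventures LLC, giving 19% + 38% = 57%.
Chain via Copperline Holdings Ltd (R3): 64% × 19% = 12.16% of Larkspur Industries Corp.
Chain via Pinebrook Ventures LLC (R3): 57% × 55% = 31.35% of Larkspur Industries Corp.
Direct interest in Larkspur Industries Corp: 10%.
Aggregating (R1): 12.16% + 31.35% + 10% = 53.51%.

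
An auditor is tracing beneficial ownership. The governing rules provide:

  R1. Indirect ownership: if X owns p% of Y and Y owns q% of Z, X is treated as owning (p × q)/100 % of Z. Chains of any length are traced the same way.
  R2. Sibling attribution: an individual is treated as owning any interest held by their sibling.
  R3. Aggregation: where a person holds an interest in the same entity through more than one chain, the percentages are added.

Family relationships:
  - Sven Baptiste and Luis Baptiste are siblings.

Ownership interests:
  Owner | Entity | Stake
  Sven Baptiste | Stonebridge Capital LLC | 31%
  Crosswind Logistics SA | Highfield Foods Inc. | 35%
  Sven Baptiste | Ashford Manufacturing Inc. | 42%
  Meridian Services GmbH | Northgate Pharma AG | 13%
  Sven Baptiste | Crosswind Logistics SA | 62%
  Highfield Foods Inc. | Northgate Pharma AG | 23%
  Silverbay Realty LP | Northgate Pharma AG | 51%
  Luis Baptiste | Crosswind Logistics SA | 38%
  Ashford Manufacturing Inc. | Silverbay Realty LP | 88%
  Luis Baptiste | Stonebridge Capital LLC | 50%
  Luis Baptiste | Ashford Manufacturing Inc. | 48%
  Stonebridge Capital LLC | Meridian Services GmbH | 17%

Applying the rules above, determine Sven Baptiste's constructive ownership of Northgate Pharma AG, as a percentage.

By sibling attribution (R2), Sven Baptiste is treated as also owning Luis Baptiste's interest in Crosswind Logistics SA, giving 62% + 38% = 100%.
By sibling attribution (R2), Sven Baptiste is treated as also owning Luis Baptiste's interest in Stonebridge Capital LLC, giving 31% + 50% = 81%.
By sibling attribution (R2), Sven Baptiste is treated as also owning Luis Baptiste's interest in Ashford Manufacturing Inc, giving 42% + 48% = 90%.
Chain via Crosswind Logistics SA → Highfield Foods Inc. (R1): 100% × 35% × 23% = 8.05% of Northgate Pharma AG.
Chain via Stonebridge Capital LLC → Meridian Services GmbH (R1): 81% × 17% × 13% = 1.7901% of Northgate Pharma AG.
Chain via Ashford Manufacturing Inc. → Silverbay Realty LP (R1): 90% × 88% × 51% = 40.392% of Northgate Pharma AG.
Aggregating (R3): 8.05% + 1.7901% + 40.392% = 50.2321%.

50.2321%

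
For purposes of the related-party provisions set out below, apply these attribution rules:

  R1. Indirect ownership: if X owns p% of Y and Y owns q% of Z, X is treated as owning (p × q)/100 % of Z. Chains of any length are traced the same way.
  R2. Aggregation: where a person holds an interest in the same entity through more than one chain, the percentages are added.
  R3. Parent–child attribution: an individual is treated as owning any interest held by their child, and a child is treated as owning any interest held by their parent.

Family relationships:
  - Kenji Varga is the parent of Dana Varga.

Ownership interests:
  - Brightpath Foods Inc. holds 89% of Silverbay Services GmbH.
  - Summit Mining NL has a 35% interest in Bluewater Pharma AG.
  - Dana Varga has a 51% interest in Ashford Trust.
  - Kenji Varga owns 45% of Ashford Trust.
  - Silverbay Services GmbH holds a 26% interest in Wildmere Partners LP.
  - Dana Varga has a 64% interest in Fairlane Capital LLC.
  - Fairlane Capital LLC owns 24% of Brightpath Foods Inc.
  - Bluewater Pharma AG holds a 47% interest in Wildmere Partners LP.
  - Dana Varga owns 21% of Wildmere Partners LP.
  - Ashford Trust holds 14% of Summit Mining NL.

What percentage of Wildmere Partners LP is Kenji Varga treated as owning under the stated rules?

26.765184%

By parent–child attribution (R3), Kenji Varga is treated as also owning Dana Varga's interest in Ashford Trust, giving 45% + 51% = 96%.
By parent–child attribution (R3), Kenji Varga is treated as owning Dana Varga's 64% interest in Fairlane Capital LLC.
By parent–child attribution (R3), Kenji Varga is treated as owning Dana Varga's 21% interest in Wildmere Partners LP.
Chain via Ashford Trust → Summit Mining NL → Bluewater Pharma AG (R1): 96% × 14% × 35% × 47% = 2.21088% of Wildmere Partners LP.
Chain via Fairlane Capital LLC → Brightpath Foods Inc. → Silverbay Services GmbH (R1): 64% × 24% × 89% × 26% = 3.554304% of Wildmere Partners LP.
Direct interest in Wildmere Partners LP: 21%.
Aggregating (R2): 2.21088% + 3.554304% + 21% = 26.765184%.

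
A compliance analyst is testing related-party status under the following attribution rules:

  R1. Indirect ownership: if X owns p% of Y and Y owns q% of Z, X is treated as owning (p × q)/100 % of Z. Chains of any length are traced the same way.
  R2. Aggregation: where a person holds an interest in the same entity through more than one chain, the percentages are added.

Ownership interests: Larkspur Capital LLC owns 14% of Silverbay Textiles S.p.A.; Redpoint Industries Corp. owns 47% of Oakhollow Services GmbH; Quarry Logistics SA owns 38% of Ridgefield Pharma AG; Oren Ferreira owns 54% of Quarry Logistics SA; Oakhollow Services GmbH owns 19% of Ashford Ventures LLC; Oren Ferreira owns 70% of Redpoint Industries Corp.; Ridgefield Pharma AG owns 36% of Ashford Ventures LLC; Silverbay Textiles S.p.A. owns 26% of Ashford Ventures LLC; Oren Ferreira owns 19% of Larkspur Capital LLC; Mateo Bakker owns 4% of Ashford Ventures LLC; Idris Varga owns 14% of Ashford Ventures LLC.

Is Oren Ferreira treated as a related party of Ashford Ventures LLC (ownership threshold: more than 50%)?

Chain via Quarry Logistics SA → Ridgefield Pharma AG (R1): 54% × 38% × 36% = 7.3872% of Ashford Ventures LLC.
Chain via Redpoint Industries Corp. → Oakhollow Services GmbH (R1): 70% × 47% × 19% = 6.251% of Ashford Ventures LLC.
Chain via Larkspur Capital LLC → Silverbay Textiles S.p.A. (R1): 19% × 14% × 26% = 0.6916% of Ashford Ventures LLC.
Aggregating (R2): 7.3872% + 6.251% + 0.6916% = 14.3298%.
14.3298% does not exceed the 50% threshold, so Oren is not a related party to Ashford Ventures LLC.

No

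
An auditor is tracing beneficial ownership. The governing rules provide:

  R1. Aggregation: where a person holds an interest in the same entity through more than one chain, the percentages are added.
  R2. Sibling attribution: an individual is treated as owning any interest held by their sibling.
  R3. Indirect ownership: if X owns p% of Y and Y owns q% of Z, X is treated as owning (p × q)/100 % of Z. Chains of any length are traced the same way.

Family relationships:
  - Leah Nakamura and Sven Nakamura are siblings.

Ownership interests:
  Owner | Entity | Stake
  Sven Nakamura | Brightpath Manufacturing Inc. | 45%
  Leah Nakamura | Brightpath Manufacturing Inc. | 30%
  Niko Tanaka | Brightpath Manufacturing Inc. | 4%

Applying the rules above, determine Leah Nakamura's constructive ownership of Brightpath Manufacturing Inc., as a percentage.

By sibling attribution (R2), Leah Nakamura is treated as also owning Sven Nakamura's interest in Brightpath Manufacturing Inc, giving 30% + 45% = 75%.
Direct interest in Brightpath Manufacturing Inc: 75%.

75%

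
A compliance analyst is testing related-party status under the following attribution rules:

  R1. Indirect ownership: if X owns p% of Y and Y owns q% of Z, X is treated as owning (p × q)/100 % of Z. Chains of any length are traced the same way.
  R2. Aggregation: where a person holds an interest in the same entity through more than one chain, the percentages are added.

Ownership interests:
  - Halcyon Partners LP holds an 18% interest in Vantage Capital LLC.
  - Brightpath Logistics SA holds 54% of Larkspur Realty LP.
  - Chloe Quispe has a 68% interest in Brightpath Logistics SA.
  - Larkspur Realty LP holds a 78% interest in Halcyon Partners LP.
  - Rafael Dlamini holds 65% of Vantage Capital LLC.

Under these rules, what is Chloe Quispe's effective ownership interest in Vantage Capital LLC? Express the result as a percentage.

Chain via Brightpath Logistics SA → Larkspur Realty LP → Halcyon Partners LP (R1): 68% × 54% × 78% × 18% = 5.155488% of Vantage Capital LLC.

5.155488%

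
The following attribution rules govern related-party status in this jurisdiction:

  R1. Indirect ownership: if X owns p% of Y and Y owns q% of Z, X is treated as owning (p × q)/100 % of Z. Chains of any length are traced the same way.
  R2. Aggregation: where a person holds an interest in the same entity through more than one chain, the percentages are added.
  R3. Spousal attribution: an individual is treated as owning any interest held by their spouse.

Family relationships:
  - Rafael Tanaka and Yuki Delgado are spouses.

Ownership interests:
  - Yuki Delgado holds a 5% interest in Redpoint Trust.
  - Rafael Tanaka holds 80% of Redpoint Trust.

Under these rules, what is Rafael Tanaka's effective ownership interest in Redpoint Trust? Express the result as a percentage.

85%

By spousal attribution (R3), Rafael Tanaka is treated as also owning Yuki Delgado's interest in Redpoint Trust, giving 80% + 5% = 85%.
Direct interest in Redpoint Trust: 85%.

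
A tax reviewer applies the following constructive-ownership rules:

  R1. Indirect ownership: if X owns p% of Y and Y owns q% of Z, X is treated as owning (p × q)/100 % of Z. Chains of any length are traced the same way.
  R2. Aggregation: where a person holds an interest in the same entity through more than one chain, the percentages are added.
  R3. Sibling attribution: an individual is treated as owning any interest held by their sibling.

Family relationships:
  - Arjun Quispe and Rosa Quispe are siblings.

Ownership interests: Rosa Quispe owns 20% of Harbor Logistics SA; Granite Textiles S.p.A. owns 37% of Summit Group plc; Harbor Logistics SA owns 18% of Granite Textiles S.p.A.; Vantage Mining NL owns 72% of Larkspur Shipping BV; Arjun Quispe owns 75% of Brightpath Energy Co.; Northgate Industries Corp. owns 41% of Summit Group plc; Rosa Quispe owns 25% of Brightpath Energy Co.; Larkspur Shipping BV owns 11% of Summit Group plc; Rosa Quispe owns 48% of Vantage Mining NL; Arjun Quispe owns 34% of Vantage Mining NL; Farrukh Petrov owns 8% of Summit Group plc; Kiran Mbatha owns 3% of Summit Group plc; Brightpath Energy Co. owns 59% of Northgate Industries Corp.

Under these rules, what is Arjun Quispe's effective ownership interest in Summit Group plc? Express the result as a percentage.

32.0164%

By sibling attribution (R3), Arjun Quispe is treated as also owning Rosa Quispe's interest in Brightpath Energy Co, giving 75% + 25% = 100%.
By sibling attribution (R3), Arjun Quispe is treated as also owning Rosa Quispe's interest in Vantage Mining NL, giving 34% + 48% = 82%.
By sibling attribution (R3), Arjun Quispe is treated as owning Rosa Quispe's 20% interest in Harbor Logistics SA.
Chain via Brightpath Energy Co. → Northgate Industries Corp. (R1): 100% × 59% × 41% = 24.19% of Summit Group plc.
Chain via Vantage Mining NL → Larkspur Shipping BV (R1): 82% × 72% × 11% = 6.4944% of Summit Group plc.
Chain via Harbor Logistics SA → Granite Textiles S.p.A. (R1): 20% × 18% × 37% = 1.332% of Summit Group plc.
Aggregating (R2): 24.19% + 6.4944% + 1.332% = 32.0164%.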